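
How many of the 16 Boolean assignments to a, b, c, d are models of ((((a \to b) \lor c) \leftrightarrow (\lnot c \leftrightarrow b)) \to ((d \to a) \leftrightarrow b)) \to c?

11

Initial set: {(((((a \to b) \lor c) \leftrightarrow (\lnot c \leftrightarrow b)) \to ((d \to a) \leftrightarrow b)) \to c)}.
(((((a \to b) \lor c) \leftrightarrow (\lnot c \leftrightarrow b)) \to ((d \to a) \leftrightarrow b)) \to c): β-rule — branch into \lnot ((((a \to b) \lor c) \leftrightarrow (\lnot c \leftrightarrow b)) \to ((d \to a) \leftrightarrow b))  //  c.
  branch 1 (add \lnot ((((a \to b) \lor c) \leftrightarrow (\lnot c \leftrightarrow b)) \to ((d \to a) \leftrightarrow b))):
    \lnot ((((a \to b) \lor c) \leftrightarrow (\lnot c \leftrightarrow b)) \to ((d \to a) \leftrightarrow b)): α-rule — add (((a \to b) \lor c) \leftrightarrow (\lnot c \leftrightarrow b)), \lnot ((d \to a) \leftrightarrow b).
    (((a \to b) \lor c) \leftrightarrow (\lnot c \leftrightarrow b)): β-rule — branch into ((a \to b) \lor c), (\lnot c \leftrightarrow b)  //  \lnot ((a \to b) \lor c), \lnot (\lnot c \leftrightarrow b).
      branch 1.1 (add ((a \to b) \lor c), (\lnot c \leftrightarrow b)):
        \lnot ((d \to a) \leftrightarrow b): β-rule — branch into (d \to a), \lnot b  //  \lnot (d \to a), b.
          branch 1.1.1 (add (d \to a), \lnot b):
            ((a \to b) \lor c): β-rule — branch into (a \to b)  //  c.
              branch 1.1.1.1 (add (a \to b)):
                (\lnot c \leftrightarrow b): β-rule — branch into \lnot c, b  //  \lnot \lnot c, \lnot b.
                  branch 1.1.1.1.1 (add \lnot c, b):
                    × closes — contains both b and \lnot b.
                  branch 1.1.1.1.2 (add \lnot \lnot c, \lnot b):
                    (d \to a): β-rule — branch into \lnot d  //  a.
                      branch 1.1.1.1.2.1 (add \lnot d):
                        (a \to b): β-rule — branch into \lnot a  //  b.
                          branch 1.1.1.1.2.1.1 (add \lnot a):
                            ○ open, literals {a=F, b=F, c=T, d=F}.
                          branch 1.1.1.1.2.1.2 (add b):
                            × closes — contains both b and \lnot b.
                      branch 1.1.1.1.2.2 (add a):
                        (a \to b): β-rule — branch into \lnot a  //  b.
                          branch 1.1.1.1.2.2.1 (add \lnot a):
                            × closes — contains both a and \lnot a.
                          branch 1.1.1.1.2.2.2 (add b):
                            × closes — contains both b and \lnot b.
              branch 1.1.1.2 (add c):
                (\lnot c \leftrightarrow b): β-rule — branch into \lnot c, b  //  \lnot \lnot c, \lnot b.
                  branch 1.1.1.2.1 (add \lnot c, b):
                    × closes — contains both c and \lnot c.
                  branch 1.1.1.2.2 (add \lnot \lnot c, \lnot b):
                    (d \to a): β-rule — branch into \lnot d  //  a.
                      branch 1.1.1.2.2.1 (add \lnot d):
                        ○ open, literals {b=F, c=T, d=F}.
                      branch 1.1.1.2.2.2 (add a):
                        ○ open, literals {a=T, b=F, c=T}.
          branch 1.1.2 (add \lnot (d \to a), b):
            \lnot (d \to a): α-rule — add d, \lnot a.
            ((a \to b) \lor c): β-rule — branch into (a \to b)  //  c.
              branch 1.1.2.1 (add (a \to b)):
                (\lnot c \leftrightarrow b): β-rule — branch into \lnot c, b  //  \lnot \lnot c, \lnot b.
                  branch 1.1.2.1.1 (add \lnot c, b):
                    (a \to b): β-rule — branch into \lnot a  //  b.
                      branch 1.1.2.1.1.1 (add \lnot a):
                        ○ open, literals {a=F, b=T, c=F, d=T}.
                      branch 1.1.2.1.1.2 (add b):
                        ○ open, literals {a=F, b=T, c=F, d=T}.
                  branch 1.1.2.1.2 (add \lnot \lnot c, \lnot b):
                    × closes — contains both b and \lnot b.
              branch 1.1.2.2 (add c):
                (\lnot c \leftrightarrow b): β-rule — branch into \lnot c, b  //  \lnot \lnot c, \lnot b.
                  branch 1.1.2.2.1 (add \lnot c, b):
                    × closes — contains both c and \lnot c.
                  branch 1.1.2.2.2 (add \lnot \lnot c, \lnot b):
                    × closes — contains both b and \lnot b.
      branch 1.2 (add \lnot ((a \to b) \lor c), \lnot (\lnot c \leftrightarrow b)):
        \lnot ((a \to b) \lor c): α-rule — add \lnot (a \to b), \lnot c.
        \lnot (a \to b): α-rule — add a, \lnot b.
        \lnot ((d \to a) \leftrightarrow b): β-rule — branch into (d \to a), \lnot b  //  \lnot (d \to a), b.
          branch 1.2.1 (add (d \to a), \lnot b):
            \lnot (\lnot c \leftrightarrow b): β-rule — branch into \lnot c, \lnot b  //  \lnot \lnot c, b.
              branch 1.2.1.1 (add \lnot c, \lnot b):
                (d \to a): β-rule — branch into \lnot d  //  a.
                  branch 1.2.1.1.1 (add \lnot d):
                    ○ open, literals {a=T, b=F, c=F, d=F}.
                  branch 1.2.1.1.2 (add a):
                    ○ open, literals {a=T, b=F, c=F}.
              branch 1.2.1.2 (add \lnot \lnot c, b):
                × closes — contains both c and \lnot c.
          branch 1.2.2 (add \lnot (d \to a), b):
            × closes — contains both b and \lnot b.
  branch 2 (add c):
    ○ open, literals {c=T}.
10 branches closed, 8 open.
Each open branch fixes some atoms; the unmentioned ones are free. Counting distinct full assignments: branch {a=F, b=F, c=T, d=F} (none free) contributes 1 new; branch {b=F, c=T, d=F} (a) contributes 1 new; branch {a=T, b=F, c=T} (d) contributes 1 new; branch {a=F, b=T, c=F, d=T} (none free) contributes 1 new; branch {a=F, b=T, c=F, d=T} (none free) contributes 0 new; branch {a=T, b=F, c=F, d=F} (none free) contributes 1 new; branch {a=T, b=F, c=F} (d) contributes 1 new; branch {c=T} (a, b, d) contributes 5 new. Total: 11.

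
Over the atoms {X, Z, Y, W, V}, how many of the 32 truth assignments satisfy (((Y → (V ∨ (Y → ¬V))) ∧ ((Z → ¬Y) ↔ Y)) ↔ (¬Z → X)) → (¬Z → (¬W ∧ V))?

26

Initial set: {((((Y → (V ∨ (Y → ¬V))) ∧ ((Z → ¬Y) ↔ Y)) ↔ (¬Z → X)) → (¬Z → (¬W ∧ V)))}.
((((Y → (V ∨ (Y → ¬V))) ∧ ((Z → ¬Y) ↔ Y)) ↔ (¬Z → X)) → (¬Z → (¬W ∧ V))): β-rule — branch into ¬(((Y → (V ∨ (Y → ¬V))) ∧ ((Z → ¬Y) ↔ Y)) ↔ (¬Z → X))  //  (¬Z → (¬W ∧ V)).
  branch 1 (add ¬(((Y → (V ∨ (Y → ¬V))) ∧ ((Z → ¬Y) ↔ Y)) ↔ (¬Z → X))):
    ¬(((Y → (V ∨ (Y → ¬V))) ∧ ((Z → ¬Y) ↔ Y)) ↔ (¬Z → X)): β-rule — branch into ((Y → (V ∨ (Y → ¬V))) ∧ ((Z → ¬Y) ↔ Y)), ¬(¬Z → X)  //  ¬((Y → (V ∨ (Y → ¬V))) ∧ ((Z → ¬Y) ↔ Y)), (¬Z → X).
      branch 1.1 (add ((Y → (V ∨ (Y → ¬V))) ∧ ((Z → ¬Y) ↔ Y)), ¬(¬Z → X)):
        ((Y → (V ∨ (Y → ¬V))) ∧ ((Z → ¬Y) ↔ Y)): α-rule — add (Y → (V ∨ (Y → ¬V))), ((Z → ¬Y) ↔ Y).
        ¬(¬Z → X): α-rule — add ¬Z, ¬X.
        (Y → (V ∨ (Y → ¬V))): β-rule — branch into ¬Y  //  (V ∨ (Y → ¬V)).
          branch 1.1.1 (add ¬Y):
            ((Z → ¬Y) ↔ Y): β-rule — branch into (Z → ¬Y), Y  //  ¬(Z → ¬Y), ¬Y.
              branch 1.1.1.1 (add (Z → ¬Y), Y):
                × closes — contains both Y and ¬Y.
              branch 1.1.1.2 (add ¬(Z → ¬Y), ¬Y):
                ¬(Z → ¬Y): α-rule — add Z, ¬¬Y.
                × closes — contains both Z and ¬Z.
          branch 1.1.2 (add (V ∨ (Y → ¬V))):
            ((Z → ¬Y) ↔ Y): β-rule — branch into (Z → ¬Y), Y  //  ¬(Z → ¬Y), ¬Y.
              branch 1.1.2.1 (add (Z → ¬Y), Y):
                (V ∨ (Y → ¬V)): β-rule — branch into V  //  (Y → ¬V).
                  branch 1.1.2.1.1 (add V):
                    (Z → ¬Y): β-rule — branch into ¬Z  //  ¬Y.
                      branch 1.1.2.1.1.1 (add ¬Z):
                        ○ open, literals {V=true, X=false, Y=true, Z=false}.
                      branch 1.1.2.1.1.2 (add ¬Y):
                        × closes — contains both Y and ¬Y.
                  branch 1.1.2.1.2 (add (Y → ¬V)):
                    (Z → ¬Y): β-rule — branch into ¬Z  //  ¬Y.
                      branch 1.1.2.1.2.1 (add ¬Z):
                        (Y → ¬V): β-rule — branch into ¬Y  //  ¬V.
                          branch 1.1.2.1.2.1.1 (add ¬Y):
                            × closes — contains both Y and ¬Y.
                          branch 1.1.2.1.2.1.2 (add ¬V):
                            ○ open, literals {V=false, X=false, Y=true, Z=false}.
                      branch 1.1.2.1.2.2 (add ¬Y):
                        × closes — contains both Y and ¬Y.
              branch 1.1.2.2 (add ¬(Z → ¬Y), ¬Y):
                ¬(Z → ¬Y): α-rule — add Z, ¬¬Y.
                × closes — contains both Z and ¬Z.
      branch 1.2 (add ¬((Y → (V ∨ (Y → ¬V))) ∧ ((Z → ¬Y) ↔ Y)), (¬Z → X)):
        ¬((Y → (V ∨ (Y → ¬V))) ∧ ((Z → ¬Y) ↔ Y)): β-rule — branch into ¬(Y → (V ∨ (Y → ¬V)))  //  ¬((Z → ¬Y) ↔ Y).
          branch 1.2.1 (add ¬(Y → (V ∨ (Y → ¬V)))):
            ¬(Y → (V ∨ (Y → ¬V))): α-rule — add Y, ¬(V ∨ (Y → ¬V)).
            ¬(V ∨ (Y → ¬V)): α-rule — add ¬V, ¬(Y → ¬V).
            ¬(Y → ¬V): α-rule — add Y, ¬¬V.
            × closes — contains both V and ¬V.
          branch 1.2.2 (add ¬((Z → ¬Y) ↔ Y)):
            (¬Z → X): β-rule — branch into ¬¬Z  //  X.
              branch 1.2.2.1 (add ¬¬Z):
                ¬((Z → ¬Y) ↔ Y): β-rule — branch into (Z → ¬Y), ¬Y  //  ¬(Z → ¬Y), Y.
                  branch 1.2.2.1.1 (add (Z → ¬Y), ¬Y):
                    (Z → ¬Y): β-rule — branch into ¬Z  //  ¬Y.
                      branch 1.2.2.1.1.1 (add ¬Z):
                        × closes — contains both Z and ¬Z.
                      branch 1.2.2.1.1.2 (add ¬Y):
                        ○ open, literals {Y=false, Z=true}.
                  branch 1.2.2.1.2 (add ¬(Z → ¬Y), Y):
                    ¬(Z → ¬Y): α-rule — add Z, ¬¬Y.
                    ○ open, literals {Y=true, Z=true}.
              branch 1.2.2.2 (add X):
                ¬((Z → ¬Y) ↔ Y): β-rule — branch into (Z → ¬Y), ¬Y  //  ¬(Z → ¬Y), Y.
                  branch 1.2.2.2.1 (add (Z → ¬Y), ¬Y):
                    (Z → ¬Y): β-rule — branch into ¬Z  //  ¬Y.
                      branch 1.2.2.2.1.1 (add ¬Z):
                        ○ open, literals {X=true, Y=false, Z=false}.
                      branch 1.2.2.2.1.2 (add ¬Y):
                        ○ open, literals {X=true, Y=false}.
                  branch 1.2.2.2.2 (add ¬(Z → ¬Y), Y):
                    ¬(Z → ¬Y): α-rule — add Z, ¬¬Y.
                    ○ open, literals {X=true, Y=true, Z=true}.
  branch 2 (add (¬Z → (¬W ∧ V))):
    (¬Z → (¬W ∧ V)): β-rule — branch into ¬¬Z  //  (¬W ∧ V).
      branch 2.1 (add ¬¬Z):
        ○ open, literals {Z=true}.
      branch 2.2 (add (¬W ∧ V)):
        (¬W ∧ V): α-rule — add ¬W, V.
        ○ open, literals {V=true, W=false}.
8 branches closed, 9 open.
Each open branch fixes some atoms; the unmentioned ones are free. Counting distinct full assignments: branch {V=true, X=false, Y=true, Z=false} (W) contributes 2 new; branch {V=false, X=false, Y=true, Z=false} (W) contributes 2 new; branch {Y=false, Z=true} (X, W, V) contributes 8 new; branch {Y=true, Z=true} (X, W, V) contributes 8 new; branch {X=true, Y=false, Z=false} (W, V) contributes 4 new; branch {X=true, Y=false} (Z, W, V) contributes 0 new; branch {X=true, Y=true, Z=true} (W, V) contributes 0 new; branch {Z=true} (X, Y, W, V) contributes 0 new; branch {V=true, W=false} (X, Z, Y) contributes 2 new. Total: 26.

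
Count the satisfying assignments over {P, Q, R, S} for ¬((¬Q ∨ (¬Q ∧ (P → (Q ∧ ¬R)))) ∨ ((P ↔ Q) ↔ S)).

Initial set: {¬((¬Q ∨ (¬Q ∧ (P → (Q ∧ ¬R)))) ∨ ((P ↔ Q) ↔ S))}.
¬((¬Q ∨ (¬Q ∧ (P → (Q ∧ ¬R)))) ∨ ((P ↔ Q) ↔ S)): α-rule — add ¬(¬Q ∨ (¬Q ∧ (P → (Q ∧ ¬R)))), ¬((P ↔ Q) ↔ S).
¬(¬Q ∨ (¬Q ∧ (P → (Q ∧ ¬R)))): α-rule — add ¬¬Q, ¬(¬Q ∧ (P → (Q ∧ ¬R))).
¬((P ↔ Q) ↔ S): β-rule — branch into (P ↔ Q), ¬S  //  ¬(P ↔ Q), S.
  branch 1 (add (P ↔ Q), ¬S):
    ¬(¬Q ∧ (P → (Q ∧ ¬R))): β-rule — branch into ¬¬Q  //  ¬(P → (Q ∧ ¬R)).
      branch 1.1 (add ¬¬Q):
        (P ↔ Q): β-rule — branch into P, Q  //  ¬P, ¬Q.
          branch 1.1.1 (add P, Q):
            ○ open, literals {P=true, Q=true, S=false}.
          branch 1.1.2 (add ¬P, ¬Q):
            × closes — contains both Q and ¬Q.
      branch 1.2 (add ¬(P → (Q ∧ ¬R))):
        ¬(P → (Q ∧ ¬R)): α-rule — add P, ¬(Q ∧ ¬R).
        (P ↔ Q): β-rule — branch into P, Q  //  ¬P, ¬Q.
          branch 1.2.1 (add P, Q):
            ¬(Q ∧ ¬R): β-rule — branch into ¬Q  //  ¬¬R.
              branch 1.2.1.1 (add ¬Q):
                × closes — contains both Q and ¬Q.
              branch 1.2.1.2 (add ¬¬R):
                ○ open, literals {P=true, Q=true, R=true, S=false}.
          branch 1.2.2 (add ¬P, ¬Q):
            × closes — contains both P and ¬P.
  branch 2 (add ¬(P ↔ Q), S):
    ¬(¬Q ∧ (P → (Q ∧ ¬R))): β-rule — branch into ¬¬Q  //  ¬(P → (Q ∧ ¬R)).
      branch 2.1 (add ¬¬Q):
        ¬(P ↔ Q): β-rule — branch into P, ¬Q  //  ¬P, Q.
          branch 2.1.1 (add P, ¬Q):
            × closes — contains both Q and ¬Q.
          branch 2.1.2 (add ¬P, Q):
            ○ open, literals {P=false, Q=true, S=true}.
      branch 2.2 (add ¬(P → (Q ∧ ¬R))):
        ¬(P → (Q ∧ ¬R)): α-rule — add P, ¬(Q ∧ ¬R).
        ¬(P ↔ Q): β-rule — branch into P, ¬Q  //  ¬P, Q.
          branch 2.2.1 (add P, ¬Q):
            × closes — contains both Q and ¬Q.
          branch 2.2.2 (add ¬P, Q):
            × closes — contains both P and ¬P.
6 branches closed, 3 open.
Each open branch fixes some atoms; the unmentioned ones are free. Counting distinct full assignments: branch {P=true, Q=true, S=false} (R) contributes 2 new; branch {P=true, Q=true, R=true, S=false} (none free) contributes 0 new; branch {P=false, Q=true, S=true} (R) contributes 2 new. Total: 4.

4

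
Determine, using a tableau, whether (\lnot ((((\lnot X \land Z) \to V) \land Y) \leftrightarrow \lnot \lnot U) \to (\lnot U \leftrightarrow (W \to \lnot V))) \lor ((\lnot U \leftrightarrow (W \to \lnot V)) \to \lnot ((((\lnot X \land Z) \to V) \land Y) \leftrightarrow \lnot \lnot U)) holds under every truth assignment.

Valid

Assume the negation and expand:
Initial set: {\lnot ((\lnot ((((\lnot X \land Z) \to V) \land Y) \leftrightarrow \lnot \lnot U) \to (\lnot U \leftrightarrow (W \to \lnot V))) \lor ((\lnot U \leftrightarrow (W \to \lnot V)) \to \lnot ((((\lnot X \land Z) \to V) \land Y) \leftrightarrow \lnot \lnot U)))}.
\lnot ((\lnot ((((\lnot X \land Z) \to V) \land Y) \leftrightarrow \lnot \lnot U) \to (\lnot U \leftrightarrow (W \to \lnot V))) \lor ((\lnot U \leftrightarrow (W \to \lnot V)) \to \lnot ((((\lnot X \land Z) \to V) \land Y) \leftrightarrow \lnot \lnot U))): α-rule — add \lnot (\lnot ((((\lnot X \land Z) \to V) \land Y) \leftrightarrow \lnot \lnot U) \to (\lnot U \leftrightarrow (W \to \lnot V))), \lnot ((\lnot U \leftrightarrow (W \to \lnot V)) \to \lnot ((((\lnot X \land Z) \to V) \land Y) \leftrightarrow \lnot \lnot U)).
\lnot (\lnot ((((\lnot X \land Z) \to V) \land Y) \leftrightarrow \lnot \lnot U) \to (\lnot U \leftrightarrow (W \to \lnot V))): α-rule — add \lnot ((((\lnot X \land Z) \to V) \land Y) \leftrightarrow \lnot \lnot U), \lnot (\lnot U \leftrightarrow (W \to \lnot V)).
\lnot ((\lnot U \leftrightarrow (W \to \lnot V)) \to \lnot ((((\lnot X \land Z) \to V) \land Y) \leftrightarrow \lnot \lnot U)): α-rule — add (\lnot U \leftrightarrow (W \to \lnot V)), \lnot \lnot ((((\lnot X \land Z) \to V) \land Y) \leftrightarrow \lnot \lnot U).
\lnot ((((\lnot X \land Z) \to V) \land Y) \leftrightarrow \lnot \lnot U): β-rule — branch into (((\lnot X \land Z) \to V) \land Y), \lnot \lnot \lnot U  //  \lnot (((\lnot X \land Z) \to V) \land Y), \lnot \lnot U.
  branch 1 (add (((\lnot X \land Z) \to V) \land Y), \lnot \lnot \lnot U):
    (((\lnot X \land Z) \to V) \land Y): α-rule — add ((\lnot X \land Z) \to V), Y.
    \lnot \lnot \lnot U: drop double negation, giving \lnot U.
    \lnot (\lnot U \leftrightarrow (W \to \lnot V)): β-rule — branch into \lnot U, \lnot (W \to \lnot V)  //  \lnot \lnot U, (W \to \lnot V).
      branch 1.1 (add \lnot U, \lnot (W \to \lnot V)):
        \lnot (W \to \lnot V): α-rule — add W, \lnot \lnot V.
        (\lnot U \leftrightarrow (W \to \lnot V)): β-rule — branch into \lnot U, (W \to \lnot V)  //  \lnot \lnot U, \lnot (W \to \lnot V).
          branch 1.1.1 (add \lnot U, (W \to \lnot V)):
            \lnot \lnot ((((\lnot X \land Z) \to V) \land Y) \leftrightarrow \lnot \lnot U): β-rule — branch into (((\lnot X \land Z) \to V) \land Y), \lnot \lnot U  //  \lnot (((\lnot X \land Z) \to V) \land Y), \lnot \lnot \lnot U.
              branch 1.1.1.1 (add (((\lnot X \land Z) \to V) \land Y), \lnot \lnot U):
                (((\lnot X \land Z) \to V) \land Y): α-rule — add ((\lnot X \land Z) \to V), Y.
                \lnot \lnot U: drop double negation, giving U.
                × closes — contains both U and \lnot U.
              branch 1.1.1.2 (add \lnot (((\lnot X \land Z) \to V) \land Y), \lnot \lnot \lnot U):
                \lnot \lnot \lnot U: drop double negation, giving \lnot U.
                ((\lnot X \land Z) \to V): β-rule — branch into \lnot (\lnot X \land Z)  //  V.
                  branch 1.1.1.2.1 (add \lnot (\lnot X \land Z)):
                    (W \to \lnot V): β-rule — branch into \lnot W  //  \lnot V.
                      branch 1.1.1.2.1.1 (add \lnot W):
                        × closes — contains both W and \lnot W.
                      branch 1.1.1.2.1.2 (add \lnot V):
                        × closes — contains both V and \lnot V.
                  branch 1.1.1.2.2 (add V):
                    (W \to \lnot V): β-rule — branch into \lnot W  //  \lnot V.
                      branch 1.1.1.2.2.1 (add \lnot W):
                        × closes — contains both W and \lnot W.
                      branch 1.1.1.2.2.2 (add \lnot V):
                        × closes — contains both V and \lnot V.
          branch 1.1.2 (add \lnot \lnot U, \lnot (W \to \lnot V)):
            × closes — contains both U and \lnot U.
      branch 1.2 (add \lnot \lnot U, (W \to \lnot V)):
        × closes — contains both U and \lnot U.
  branch 2 (add \lnot (((\lnot X \land Z) \to V) \land Y), \lnot \lnot U):
    \lnot \lnot U: drop double negation, giving U.
    \lnot (\lnot U \leftrightarrow (W \to \lnot V)): β-rule — branch into \lnot U, \lnot (W \to \lnot V)  //  \lnot \lnot U, (W \to \lnot V).
      branch 2.1 (add \lnot U, \lnot (W \to \lnot V)):
        × closes — contains both U and \lnot U.
      branch 2.2 (add \lnot \lnot U, (W \to \lnot V)):
        (\lnot U \leftrightarrow (W \to \lnot V)): β-rule — branch into \lnot U, (W \to \lnot V)  //  \lnot \lnot U, \lnot (W \to \lnot V).
          branch 2.2.1 (add \lnot U, (W \to \lnot V)):
            × closes — contains both U and \lnot U.
          branch 2.2.2 (add \lnot \lnot U, \lnot (W \to \lnot V)):
            \lnot (W \to \lnot V): α-rule — add W, \lnot \lnot V.
            \lnot \lnot ((((\lnot X \land Z) \to V) \land Y) \leftrightarrow \lnot \lnot U): β-rule — branch into (((\lnot X \land Z) \to V) \land Y), \lnot \lnot U  //  \lnot (((\lnot X \land Z) \to V) \land Y), \lnot \lnot \lnot U.
              branch 2.2.2.1 (add (((\lnot X \land Z) \to V) \land Y), \lnot \lnot U):
                (((\lnot X \land Z) \to V) \land Y): α-rule — add ((\lnot X \land Z) \to V), Y.
                \lnot \lnot U: drop double negation, giving U.
                \lnot (((\lnot X \land Z) \to V) \land Y): β-rule — branch into \lnot ((\lnot X \land Z) \to V)  //  \lnot Y.
                  branch 2.2.2.1.1 (add \lnot ((\lnot X \land Z) \to V)):
                    \lnot ((\lnot X \land Z) \to V): α-rule — add (\lnot X \land Z), \lnot V.
                    × closes — contains both V and \lnot V.
                  branch 2.2.2.1.2 (add \lnot Y):
                    × closes — contains both Y and \lnot Y.
              branch 2.2.2.2 (add \lnot (((\lnot X \land Z) \to V) \land Y), \lnot \lnot \lnot U):
                \lnot \lnot \lnot U: drop double negation, giving \lnot U.
                × closes — contains both U and \lnot U.
All 12 branches close.
Every branch closed, so the negation is unsatisfiable and the formula is valid.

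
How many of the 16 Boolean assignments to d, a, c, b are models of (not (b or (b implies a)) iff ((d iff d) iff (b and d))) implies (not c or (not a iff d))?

13

Initial set: {((not (b or (b implies a)) iff ((d iff d) iff (b and d))) implies (not c or (not a iff d)))}.
((not (b or (b implies a)) iff ((d iff d) iff (b and d))) implies (not c or (not a iff d))): β-rule — branch into not (not (b or (b implies a)) iff ((d iff d) iff (b and d)))  //  (not c or (not a iff d)).
  branch 1 (add not (not (b or (b implies a)) iff ((d iff d) iff (b and d)))):
    not (not (b or (b implies a)) iff ((d iff d) iff (b and d))): β-rule — branch into not (b or (b implies a)), not ((d iff d) iff (b and d))  //  not not (b or (b implies a)), ((d iff d) iff (b and d)).
      branch 1.1 (add not (b or (b implies a)), not ((d iff d) iff (b and d))):
        not (b or (b implies a)): α-rule — add not b, not (b implies a).
        not (b implies a): α-rule — add b, not a.
        × closes — contains both b and not b.
      branch 1.2 (add not not (b or (b implies a)), ((d iff d) iff (b and d))):
        not not (b or (b implies a)): β-rule — branch into b  //  (b implies a).
          branch 1.2.1 (add b):
            ((d iff d) iff (b and d)): β-rule — branch into (d iff d), (b and d)  //  not (d iff d), not (b and d).
              branch 1.2.1.1 (add (d iff d), (b and d)):
                (b and d): α-rule — add b, d.
                (d iff d): β-rule — branch into d, d  //  not d, not d.
                  branch 1.2.1.1.1 (add d, d):
                    ○ open, literals {b=1, d=1}.
                  branch 1.2.1.1.2 (add not d, not d):
                    × closes — contains both d and not d.
              branch 1.2.1.2 (add not (d iff d), not (b and d)):
                not (d iff d): β-rule — branch into d, not d  //  not d, d.
                  branch 1.2.1.2.1 (add d, not d):
                    × closes — contains both d and not d.
                  branch 1.2.1.2.2 (add not d, d):
                    × closes — contains both d and not d.
          branch 1.2.2 (add (b implies a)):
            ((d iff d) iff (b and d)): β-rule — branch into (d iff d), (b and d)  //  not (d iff d), not (b and d).
              branch 1.2.2.1 (add (d iff d), (b and d)):
                (b and d): α-rule — add b, d.
                (b implies a): β-rule — branch into not b  //  a.
                  branch 1.2.2.1.1 (add not b):
                    × closes — contains both b and not b.
                  branch 1.2.2.1.2 (add a):
                    (d iff d): β-rule — branch into d, d  //  not d, not d.
                      branch 1.2.2.1.2.1 (add d, d):
                        ○ open, literals {a=1, b=1, d=1}.
                      branch 1.2.2.1.2.2 (add not d, not d):
                        × closes — contains both d and not d.
              branch 1.2.2.2 (add not (d iff d), not (b and d)):
                (b implies a): β-rule — branch into not b  //  a.
                  branch 1.2.2.2.1 (add not b):
                    not (d iff d): β-rule — branch into d, not d  //  not d, d.
                      branch 1.2.2.2.1.1 (add d, not d):
                        × closes — contains both d and not d.
                      branch 1.2.2.2.1.2 (add not d, d):
                        × closes — contains both d and not d.
                  branch 1.2.2.2.2 (add a):
                    not (d iff d): β-rule — branch into d, not d  //  not d, d.
                      branch 1.2.2.2.2.1 (add d, not d):
                        × closes — contains both d and not d.
                      branch 1.2.2.2.2.2 (add not d, d):
                        × closes — contains both d and not d.
  branch 2 (add (not c or (not a iff d))):
    (not c or (not a iff d)): β-rule — branch into not c  //  (not a iff d).
      branch 2.1 (add not c):
        ○ open, literals {c=0}.
      branch 2.2 (add (not a iff d)):
        (not a iff d): β-rule — branch into not a, d  //  not not a, not d.
          branch 2.2.1 (add not a, d):
            ○ open, literals {a=0, d=1}.
          branch 2.2.2 (add not not a, not d):
            ○ open, literals {a=1, d=0}.
10 branches closed, 5 open.
Each open branch fixes some atoms; the unmentioned ones are free. Counting distinct full assignments: branch {b=1, d=1} (a, c) contributes 4 new; branch {a=1, b=1, d=1} (c) contributes 0 new; branch {c=0} (d, a, b) contributes 6 new; branch {a=0, d=1} (c, b) contributes 1 new; branch {a=1, d=0} (c, b) contributes 2 new. Total: 13.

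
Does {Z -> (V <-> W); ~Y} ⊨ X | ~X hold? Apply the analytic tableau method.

Initial set: {(Z -> (V <-> W)); ~Y; ~(X | ~X)}.
~(X | ~X): α-rule — add ~X, ~~X.
× closes — contains both X and ~X.
All 1 branch closes.
Every branch closed, so the premises entail the conclusion.

Yes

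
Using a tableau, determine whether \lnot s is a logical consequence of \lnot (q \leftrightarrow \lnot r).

Initial set: {T \lnot (q \leftrightarrow \lnot r); F \lnot s}.
T \lnot (q \leftrightarrow \lnot r): β-rule — branch into T q, F \lnot r  //  F q, T \lnot r.
  branch 1 (add T q, F \lnot r):
    ○ open, literals {q=1, r=1, s=1}.
  branch 2 (add F q, T \lnot r):
    ○ open, literals {q=0, r=0, s=1}.
0 branches closed, 2 open.
An open branch gives a countermodel: q=1, r=1, s=1 (unmentioned atoms arbitrary); the premises hold there but the conclusion fails.

No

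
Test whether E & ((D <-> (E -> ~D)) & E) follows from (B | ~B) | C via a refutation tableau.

Initial set: {((B | ~B) | C); ~(E & ((D <-> (E -> ~D)) & E))}.
((B | ~B) | C): β-rule — branch into (B | ~B)  //  C.
  branch 1 (add (B | ~B)):
    ~(E & ((D <-> (E -> ~D)) & E)): β-rule — branch into ~E  //  ~((D <-> (E -> ~D)) & E).
      branch 1.1 (add ~E):
        (B | ~B): β-rule — branch into B  //  ~B.
          branch 1.1.1 (add B):
            ○ open, literals {B=1, E=0}.
          branch 1.1.2 (add ~B):
            ○ open, literals {B=0, E=0}.
      branch 1.2 (add ~((D <-> (E -> ~D)) & E)):
        (B | ~B): β-rule — branch into B  //  ~B.
          branch 1.2.1 (add B):
            ~((D <-> (E -> ~D)) & E): β-rule — branch into ~(D <-> (E -> ~D))  //  ~E.
              branch 1.2.1.1 (add ~(D <-> (E -> ~D))):
                ~(D <-> (E -> ~D)): β-rule — branch into D, ~(E -> ~D)  //  ~D, (E -> ~D).
                  branch 1.2.1.1.1 (add D, ~(E -> ~D)):
                    ~(E -> ~D): α-rule — add E, ~~D.
                    ○ open, literals {B=1, D=1, E=1}.
                  branch 1.2.1.1.2 (add ~D, (E -> ~D)):
                    (E -> ~D): β-rule — branch into ~E  //  ~D.
                      branch 1.2.1.1.2.1 (add ~E):
                        ○ open, literals {B=1, D=0, E=0}.
                      branch 1.2.1.1.2.2 (add ~D):
                        ○ open, literals {B=1, D=0}.
              branch 1.2.1.2 (add ~E):
                ○ open, literals {B=1, E=0}.
          branch 1.2.2 (add ~B):
            ~((D <-> (E -> ~D)) & E): β-rule — branch into ~(D <-> (E -> ~D))  //  ~E.
              branch 1.2.2.1 (add ~(D <-> (E -> ~D))):
                ~(D <-> (E -> ~D)): β-rule — branch into D, ~(E -> ~D)  //  ~D, (E -> ~D).
                  branch 1.2.2.1.1 (add D, ~(E -> ~D)):
                    ~(E -> ~D): α-rule — add E, ~~D.
                    ○ open, literals {B=0, D=1, E=1}.
                  branch 1.2.2.1.2 (add ~D, (E -> ~D)):
                    (E -> ~D): β-rule — branch into ~E  //  ~D.
                      branch 1.2.2.1.2.1 (add ~E):
                        ○ open, literals {B=0, D=0, E=0}.
                      branch 1.2.2.1.2.2 (add ~D):
                        ○ open, literals {B=0, D=0}.
              branch 1.2.2.2 (add ~E):
                ○ open, literals {B=0, E=0}.
  branch 2 (add C):
    ~(E & ((D <-> (E -> ~D)) & E)): β-rule — branch into ~E  //  ~((D <-> (E -> ~D)) & E).
      branch 2.1 (add ~E):
        ○ open, literals {C=1, E=0}.
      branch 2.2 (add ~((D <-> (E -> ~D)) & E)):
        ~((D <-> (E -> ~D)) & E): β-rule — branch into ~(D <-> (E -> ~D))  //  ~E.
          branch 2.2.1 (add ~(D <-> (E -> ~D))):
            ~(D <-> (E -> ~D)): β-rule — branch into D, ~(E -> ~D)  //  ~D, (E -> ~D).
              branch 2.2.1.1 (add D, ~(E -> ~D)):
                ~(E -> ~D): α-rule — add E, ~~D.
                ○ open, literals {C=1, D=1, E=1}.
              branch 2.2.1.2 (add ~D, (E -> ~D)):
                (E -> ~D): β-rule — branch into ~E  //  ~D.
                  branch 2.2.1.2.1 (add ~E):
                    ○ open, literals {C=1, D=0, E=0}.
                  branch 2.2.1.2.2 (add ~D):
                    ○ open, literals {C=1, D=0}.
          branch 2.2.2 (add ~E):
            ○ open, literals {C=1, E=0}.
0 branches closed, 15 open.
An open branch gives a countermodel: B=1, E=0 (unmentioned atoms arbitrary); the premises hold there but the conclusion fails.

No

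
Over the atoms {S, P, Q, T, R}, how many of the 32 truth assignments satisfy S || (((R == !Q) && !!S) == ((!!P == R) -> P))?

Initial set: {(S || (((R == !Q) && !!S) == ((!!P == R) -> P)))}.
(S || (((R == !Q) && !!S) == ((!!P == R) -> P))): β-rule — branch into S  //  (((R == !Q) && !!S) == ((!!P == R) -> P)).
  branch 1 (add S):
    ○ open, literals {S=true}.
  branch 2 (add (((R == !Q) && !!S) == ((!!P == R) -> P))):
    (((R == !Q) && !!S) == ((!!P == R) -> P)): β-rule — branch into ((R == !Q) && !!S), ((!!P == R) -> P)  //  !((R == !Q) && !!S), !((!!P == R) -> P).
      branch 2.1 (add ((R == !Q) && !!S), ((!!P == R) -> P)):
        ((R == !Q) && !!S): α-rule — add (R == !Q), !!S.
        !!S: drop double negation, giving S.
        ((!!P == R) -> P): β-rule — branch into !(!!P == R)  //  P.
          branch 2.1.1 (add !(!!P == R)):
            (R == !Q): β-rule — branch into R, !Q  //  !R, !!Q.
              branch 2.1.1.1 (add R, !Q):
                !(!!P == R): β-rule — branch into !!P, !R  //  !!!P, R.
                  branch 2.1.1.1.1 (add !!P, !R):
                    × closes — contains both R and !R.
                  branch 2.1.1.1.2 (add !!!P, R):
                    !!!P: drop double negation, giving !P.
                    ○ open, literals {P=false, Q=false, R=true, S=true}.
              branch 2.1.1.2 (add !R, !!Q):
                !(!!P == R): β-rule — branch into !!P, !R  //  !!!P, R.
                  branch 2.1.1.2.1 (add !!P, !R):
                    !!P: drop double negation, giving P.
                    ○ open, literals {P=true, Q=true, R=false, S=true}.
                  branch 2.1.1.2.2 (add !!!P, R):
                    × closes — contains both R and !R.
          branch 2.1.2 (add P):
            (R == !Q): β-rule — branch into R, !Q  //  !R, !!Q.
              branch 2.1.2.1 (add R, !Q):
                ○ open, literals {P=true, Q=false, R=true, S=true}.
              branch 2.1.2.2 (add !R, !!Q):
                ○ open, literals {P=true, Q=true, R=false, S=true}.
      branch 2.2 (add !((R == !Q) && !!S), !((!!P == R) -> P)):
        !((!!P == R) -> P): α-rule — add (!!P == R), !P.
        !((R == !Q) && !!S): β-rule — branch into !(R == !Q)  //  !!!S.
          branch 2.2.1 (add !(R == !Q)):
            (!!P == R): β-rule — branch into !!P, R  //  !!!P, !R.
              branch 2.2.1.1 (add !!P, R):
                !!P: drop double negation, giving P.
                × closes — contains both P and !P.
              branch 2.2.1.2 (add !!!P, !R):
                !!!P: drop double negation, giving !P.
                !(R == !Q): β-rule — branch into R, !!Q  //  !R, !Q.
                  branch 2.2.1.2.1 (add R, !!Q):
                    × closes — contains both R and !R.
                  branch 2.2.1.2.2 (add !R, !Q):
                    ○ open, literals {P=false, Q=false, R=false}.
          branch 2.2.2 (add !!!S):
            !!!S: drop double negation, giving !S.
            (!!P == R): β-rule — branch into !!P, R  //  !!!P, !R.
              branch 2.2.2.1 (add !!P, R):
                !!P: drop double negation, giving P.
                × closes — contains both P and !P.
              branch 2.2.2.2 (add !!!P, !R):
                !!!P: drop double negation, giving !P.
                ○ open, literals {P=false, R=false, S=false}.
5 branches closed, 7 open.
Each open branch fixes some atoms; the unmentioned ones are free. Counting distinct full assignments: branch {S=true} (P, Q, T, R) contributes 16 new; branch {P=false, Q=false, R=true, S=true} (T) contributes 0 new; branch {P=true, Q=true, R=false, S=true} (T) contributes 0 new; branch {P=true, Q=false, R=true, S=true} (T) contributes 0 new; branch {P=true, Q=true, R=false, S=true} (T) contributes 0 new; branch {P=false, Q=false, R=false} (S, T) contributes 2 new; branch {P=false, R=false, S=false} (Q, T) contributes 2 new. Total: 20.

20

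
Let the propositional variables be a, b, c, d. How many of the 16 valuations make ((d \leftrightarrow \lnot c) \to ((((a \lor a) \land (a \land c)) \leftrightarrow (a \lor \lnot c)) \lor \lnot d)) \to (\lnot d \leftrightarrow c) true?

8

Initial set: {(((d \leftrightarrow \lnot c) \to ((((a \lor a) \land (a \land c)) \leftrightarrow (a \lor \lnot c)) \lor \lnot d)) \to (\lnot d \leftrightarrow c))}.
(((d \leftrightarrow \lnot c) \to ((((a \lor a) \land (a \land c)) \leftrightarrow (a \lor \lnot c)) \lor \lnot d)) \to (\lnot d \leftrightarrow c)): β-rule — branch into \lnot ((d \leftrightarrow \lnot c) \to ((((a \lor a) \land (a \land c)) \leftrightarrow (a \lor \lnot c)) \lor \lnot d))  //  (\lnot d \leftrightarrow c).
  branch 1 (add \lnot ((d \leftrightarrow \lnot c) \to ((((a \lor a) \land (a \land c)) \leftrightarrow (a \lor \lnot c)) \lor \lnot d))):
    \lnot ((d \leftrightarrow \lnot c) \to ((((a \lor a) \land (a \land c)) \leftrightarrow (a \lor \lnot c)) \lor \lnot d)): α-rule — add (d \leftrightarrow \lnot c), \lnot ((((a \lor a) \land (a \land c)) \leftrightarrow (a \lor \lnot c)) \lor \lnot d).
    \lnot ((((a \lor a) \land (a \land c)) \leftrightarrow (a \lor \lnot c)) \lor \lnot d): α-rule — add \lnot (((a \lor a) \land (a \land c)) \leftrightarrow (a \lor \lnot c)), \lnot \lnot d.
    (d \leftrightarrow \lnot c): β-rule — branch into d, \lnot c  //  \lnot d, \lnot \lnot c.
      branch 1.1 (add d, \lnot c):
        \lnot (((a \lor a) \land (a \land c)) \leftrightarrow (a \lor \lnot c)): β-rule — branch into ((a \lor a) \land (a \land c)), \lnot (a \lor \lnot c)  //  \lnot ((a \lor a) \land (a \land c)), (a \lor \lnot c).
          branch 1.1.1 (add ((a \lor a) \land (a \land c)), \lnot (a \lor \lnot c)):
            ((a \lor a) \land (a \land c)): α-rule — add (a \lor a), (a \land c).
            \lnot (a \lor \lnot c): α-rule — add \lnot a, \lnot \lnot c.
            × closes — contains both c and \lnot c.
          branch 1.1.2 (add \lnot ((a \lor a) \land (a \land c)), (a \lor \lnot c)):
            \lnot ((a \lor a) \land (a \land c)): β-rule — branch into \lnot (a \lor a)  //  \lnot (a \land c).
              branch 1.1.2.1 (add \lnot (a \lor a)):
                \lnot (a \lor a): α-rule — add \lnot a, \lnot a.
                (a \lor \lnot c): β-rule — branch into a  //  \lnot c.
                  branch 1.1.2.1.1 (add a):
                    × closes — contains both a and \lnot a.
                  branch 1.1.2.1.2 (add \lnot c):
                    ○ open, literals {a=false, c=false, d=true}.
              branch 1.1.2.2 (add \lnot (a \land c)):
                (a \lor \lnot c): β-rule — branch into a  //  \lnot c.
                  branch 1.1.2.2.1 (add a):
                    \lnot (a \land c): β-rule — branch into \lnot a  //  \lnot c.
                      branch 1.1.2.2.1.1 (add \lnot a):
                        × closes — contains both a and \lnot a.
                      branch 1.1.2.2.1.2 (add \lnot c):
                        ○ open, literals {a=true, c=false, d=true}.
                  branch 1.1.2.2.2 (add \lnot c):
                    \lnot (a \land c): β-rule — branch into \lnot a  //  \lnot c.
                      branch 1.1.2.2.2.1 (add \lnot a):
                        ○ open, literals {a=false, c=false, d=true}.
                      branch 1.1.2.2.2.2 (add \lnot c):
                        ○ open, literals {c=false, d=true}.
      branch 1.2 (add \lnot d, \lnot \lnot c):
        × closes — contains both d and \lnot d.
  branch 2 (add (\lnot d \leftrightarrow c)):
    (\lnot d \leftrightarrow c): β-rule — branch into \lnot d, c  //  \lnot \lnot d, \lnot c.
      branch 2.1 (add \lnot d, c):
        ○ open, literals {c=true, d=false}.
      branch 2.2 (add \lnot \lnot d, \lnot c):
        ○ open, literals {c=false, d=true}.
4 branches closed, 6 open.
Each open branch fixes some atoms; the unmentioned ones are free. Counting distinct full assignments: branch {a=false, c=false, d=true} (b) contributes 2 new; branch {a=true, c=false, d=true} (b) contributes 2 new; branch {a=false, c=false, d=true} (b) contributes 0 new; branch {c=false, d=true} (a, b) contributes 0 new; branch {c=true, d=false} (a, b) contributes 4 new; branch {c=false, d=true} (a, b) contributes 0 new. Total: 8.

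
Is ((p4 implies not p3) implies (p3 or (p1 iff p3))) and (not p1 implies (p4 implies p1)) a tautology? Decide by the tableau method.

Assume the negation and expand:
Initial set: {not (((p4 implies not p3) implies (p3 or (p1 iff p3))) and (not p1 implies (p4 implies p1)))}.
not (((p4 implies not p3) implies (p3 or (p1 iff p3))) and (not p1 implies (p4 implies p1))): β-rule — branch into not ((p4 implies not p3) implies (p3 or (p1 iff p3)))  //  not (not p1 implies (p4 implies p1)).
  branch 1 (add not ((p4 implies not p3) implies (p3 or (p1 iff p3)))):
    not ((p4 implies not p3) implies (p3 or (p1 iff p3))): α-rule — add (p4 implies not p3), not (p3 or (p1 iff p3)).
    not (p3 or (p1 iff p3)): α-rule — add not p3, not (p1 iff p3).
    (p4 implies not p3): β-rule — branch into not p4  //  not p3.
      branch 1.1 (add not p4):
        not (p1 iff p3): β-rule — branch into p1, not p3  //  not p1, p3.
          branch 1.1.1 (add p1, not p3):
            ○ open, literals {p1=1, p3=0, p4=0}.
          branch 1.1.2 (add not p1, p3):
            × closes — contains both p3 and not p3.
      branch 1.2 (add not p3):
        not (p1 iff p3): β-rule — branch into p1, not p3  //  not p1, p3.
          branch 1.2.1 (add p1, not p3):
            ○ open, literals {p1=1, p3=0}.
          branch 1.2.2 (add not p1, p3):
            × closes — contains both p3 and not p3.
  branch 2 (add not (not p1 implies (p4 implies p1))):
    not (not p1 implies (p4 implies p1)): α-rule — add not p1, not (p4 implies p1).
    not (p4 implies p1): α-rule — add p4, not p1.
    ○ open, literals {p1=0, p4=1}.
2 branches closed, 3 open.
An open branch gives a countermodel: p1=1, p3=0, p4=0 (unmentioned atoms arbitrary); under it the original formula is false.

Not valid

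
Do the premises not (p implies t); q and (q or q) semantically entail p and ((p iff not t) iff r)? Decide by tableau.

Initial set: {not (p implies t); (q and (q or q)); not (p and ((p iff not t) iff r))}.
not (p implies t): α-rule — add p, not t.
(q and (q or q)): α-rule — add q, (q or q).
not (p and ((p iff not t) iff r)): β-rule — branch into not p  //  not ((p iff not t) iff r).
  branch 1 (add not p):
    × closes — contains both p and not p.
  branch 2 (add not ((p iff not t) iff r)):
    (q or q): β-rule — branch into q  //  q.
      branch 2.1 (add q):
        not ((p iff not t) iff r): β-rule — branch into (p iff not t), not r  //  not (p iff not t), r.
          branch 2.1.1 (add (p iff not t), not r):
            (p iff not t): β-rule — branch into p, not t  //  not p, not not t.
              branch 2.1.1.1 (add p, not t):
                ○ open, literals {p=1, q=1, r=0, t=0}.
              branch 2.1.1.2 (add not p, not not t):
                × closes — contains both p and not p.
          branch 2.1.2 (add not (p iff not t), r):
            not (p iff not t): β-rule — branch into p, not not t  //  not p, not t.
              branch 2.1.2.1 (add p, not not t):
                × closes — contains both t and not t.
              branch 2.1.2.2 (add not p, not t):
                × closes — contains both p and not p.
      branch 2.2 (add q):
        not ((p iff not t) iff r): β-rule — branch into (p iff not t), not r  //  not (p iff not t), r.
          branch 2.2.1 (add (p iff not t), not r):
            (p iff not t): β-rule — branch into p, not t  //  not p, not not t.
              branch 2.2.1.1 (add p, not t):
                ○ open, literals {p=1, q=1, r=0, t=0}.
              branch 2.2.1.2 (add not p, not not t):
                × closes — contains both p and not p.
          branch 2.2.2 (add not (p iff not t), r):
            not (p iff not t): β-rule — branch into p, not not t  //  not p, not t.
              branch 2.2.2.1 (add p, not not t):
                × closes — contains both t and not t.
              branch 2.2.2.2 (add not p, not t):
                × closes — contains both p and not p.
7 branches closed, 2 open.
An open branch gives a countermodel: p=1, q=1, r=0, t=0 (unmentioned atoms arbitrary); the premises hold there but the conclusion fails.

No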